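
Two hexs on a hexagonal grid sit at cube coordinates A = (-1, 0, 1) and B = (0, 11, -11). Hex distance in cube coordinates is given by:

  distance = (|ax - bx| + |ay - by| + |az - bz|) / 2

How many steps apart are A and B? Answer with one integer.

|ax - bx| = |-1 - 0| = 1
|ay - by| = |0 - 11| = 11
|az - bz| = |1 - (-11)| = 12
distance = (1 + 11 + 12) / 2 = 24 / 2 = 12

Answer: 12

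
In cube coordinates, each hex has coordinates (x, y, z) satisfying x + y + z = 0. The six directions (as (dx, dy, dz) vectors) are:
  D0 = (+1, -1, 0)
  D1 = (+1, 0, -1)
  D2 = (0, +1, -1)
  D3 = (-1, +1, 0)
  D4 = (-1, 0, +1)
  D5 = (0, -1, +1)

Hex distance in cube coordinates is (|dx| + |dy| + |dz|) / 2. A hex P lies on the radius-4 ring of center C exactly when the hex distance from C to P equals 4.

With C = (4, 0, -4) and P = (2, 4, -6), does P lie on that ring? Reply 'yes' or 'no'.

|px - cx| = |2 - 4| = 2
|py - cy| = |4 - 0| = 4
|pz - cz| = |-6 - (-4)| = 2
distance = (2+4+2)/2 = 8/2 = 4
radius = 4; distance == radius -> yes

Answer: yes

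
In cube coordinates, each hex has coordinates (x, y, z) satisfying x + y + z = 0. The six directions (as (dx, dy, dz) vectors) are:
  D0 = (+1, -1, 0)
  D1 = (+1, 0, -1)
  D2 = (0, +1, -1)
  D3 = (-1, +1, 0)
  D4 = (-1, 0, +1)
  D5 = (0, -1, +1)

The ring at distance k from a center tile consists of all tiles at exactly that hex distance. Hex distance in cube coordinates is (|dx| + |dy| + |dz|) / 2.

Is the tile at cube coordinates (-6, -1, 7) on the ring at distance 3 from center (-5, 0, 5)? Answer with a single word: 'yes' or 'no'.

Answer: no

Derivation:
|px - cx| = |-6 - (-5)| = 1
|py - cy| = |-1 - 0| = 1
|pz - cz| = |7 - 5| = 2
distance = (1+1+2)/2 = 4/2 = 2
radius = 3; distance != radius -> no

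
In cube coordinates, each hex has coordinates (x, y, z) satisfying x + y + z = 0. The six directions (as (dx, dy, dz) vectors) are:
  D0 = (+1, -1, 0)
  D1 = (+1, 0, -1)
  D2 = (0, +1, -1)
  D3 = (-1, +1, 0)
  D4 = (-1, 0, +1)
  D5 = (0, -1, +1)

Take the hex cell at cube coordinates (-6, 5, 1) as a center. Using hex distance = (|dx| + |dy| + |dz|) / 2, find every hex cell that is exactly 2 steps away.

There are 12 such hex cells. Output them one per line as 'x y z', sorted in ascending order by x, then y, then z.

Answer: -8 5 3
-8 6 2
-8 7 1
-7 4 3
-7 7 0
-6 3 3
-6 7 -1
-5 3 2
-5 6 -1
-4 3 1
-4 4 0
-4 5 -1

Derivation:
Walk ring at distance 2 from (-6, 5, 1):
Start at center + D4*2 = (-8, 5, 3)
  hex 0: (-8, 5, 3)
  hex 1: (-7, 4, 3)
  hex 2: (-6, 3, 3)
  hex 3: (-5, 3, 2)
  hex 4: (-4, 3, 1)
  hex 5: (-4, 4, 0)
  hex 6: (-4, 5, -1)
  hex 7: (-5, 6, -1)
  hex 8: (-6, 7, -1)
  hex 9: (-7, 7, 0)
  hex 10: (-8, 7, 1)
  hex 11: (-8, 6, 2)
Sorted: 12 hexes.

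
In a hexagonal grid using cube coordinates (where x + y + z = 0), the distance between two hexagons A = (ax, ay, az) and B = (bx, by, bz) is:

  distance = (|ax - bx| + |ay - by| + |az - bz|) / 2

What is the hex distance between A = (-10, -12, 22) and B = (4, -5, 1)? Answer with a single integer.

|ax - bx| = |-10 - 4| = 14
|ay - by| = |-12 - (-5)| = 7
|az - bz| = |22 - 1| = 21
distance = (14 + 7 + 21) / 2 = 42 / 2 = 21

Answer: 21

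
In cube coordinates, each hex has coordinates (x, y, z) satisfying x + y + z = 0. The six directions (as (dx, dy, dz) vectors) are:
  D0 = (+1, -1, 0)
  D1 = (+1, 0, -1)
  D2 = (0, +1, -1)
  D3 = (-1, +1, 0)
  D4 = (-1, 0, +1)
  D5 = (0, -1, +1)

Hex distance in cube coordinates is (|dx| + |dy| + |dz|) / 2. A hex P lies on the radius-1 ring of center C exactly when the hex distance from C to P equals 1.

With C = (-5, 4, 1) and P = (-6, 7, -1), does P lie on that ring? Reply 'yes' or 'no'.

Answer: no

Derivation:
|px - cx| = |-6 - (-5)| = 1
|py - cy| = |7 - 4| = 3
|pz - cz| = |-1 - 1| = 2
distance = (1+3+2)/2 = 6/2 = 3
radius = 1; distance != radius -> no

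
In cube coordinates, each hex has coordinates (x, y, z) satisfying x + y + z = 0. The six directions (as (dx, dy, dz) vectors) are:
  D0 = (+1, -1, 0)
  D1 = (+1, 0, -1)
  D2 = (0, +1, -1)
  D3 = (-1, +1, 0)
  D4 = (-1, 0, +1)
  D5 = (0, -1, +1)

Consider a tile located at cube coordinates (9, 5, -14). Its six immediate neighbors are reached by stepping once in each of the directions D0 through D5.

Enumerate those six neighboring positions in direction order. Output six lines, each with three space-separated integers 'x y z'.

Center: (9, 5, -14). Add each direction:
  D0: (9, 5, -14) + (1, -1, 0) = (10, 4, -14)
  D1: (9, 5, -14) + (1, 0, -1) = (10, 5, -15)
  D2: (9, 5, -14) + (0, 1, -1) = (9, 6, -15)
  D3: (9, 5, -14) + (-1, 1, 0) = (8, 6, -14)
  D4: (9, 5, -14) + (-1, 0, 1) = (8, 5, -13)
  D5: (9, 5, -14) + (0, -1, 1) = (9, 4, -13)

Answer: 10 4 -14
10 5 -15
9 6 -15
8 6 -14
8 5 -13
9 4 -13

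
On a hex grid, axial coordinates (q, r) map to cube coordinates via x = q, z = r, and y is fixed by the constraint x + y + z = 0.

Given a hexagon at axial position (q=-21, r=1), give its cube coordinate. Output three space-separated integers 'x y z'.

x = q = -21
z = r = 1
y = -x - z = -(-21) - (1) = 20

Answer: -21 20 1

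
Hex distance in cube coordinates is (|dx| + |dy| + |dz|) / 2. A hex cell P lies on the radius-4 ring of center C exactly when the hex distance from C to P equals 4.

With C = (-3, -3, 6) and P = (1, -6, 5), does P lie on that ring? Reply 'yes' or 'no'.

|px - cx| = |1 - (-3)| = 4
|py - cy| = |-6 - (-3)| = 3
|pz - cz| = |5 - 6| = 1
distance = (4+3+1)/2 = 8/2 = 4
radius = 4; distance == radius -> yes

Answer: yes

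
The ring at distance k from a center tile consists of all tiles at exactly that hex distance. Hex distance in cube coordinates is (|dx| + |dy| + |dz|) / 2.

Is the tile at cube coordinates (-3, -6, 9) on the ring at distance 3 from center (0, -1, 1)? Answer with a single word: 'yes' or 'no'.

Answer: no

Derivation:
|px - cx| = |-3 - 0| = 3
|py - cy| = |-6 - (-1)| = 5
|pz - cz| = |9 - 1| = 8
distance = (3+5+8)/2 = 16/2 = 8
radius = 3; distance != radius -> no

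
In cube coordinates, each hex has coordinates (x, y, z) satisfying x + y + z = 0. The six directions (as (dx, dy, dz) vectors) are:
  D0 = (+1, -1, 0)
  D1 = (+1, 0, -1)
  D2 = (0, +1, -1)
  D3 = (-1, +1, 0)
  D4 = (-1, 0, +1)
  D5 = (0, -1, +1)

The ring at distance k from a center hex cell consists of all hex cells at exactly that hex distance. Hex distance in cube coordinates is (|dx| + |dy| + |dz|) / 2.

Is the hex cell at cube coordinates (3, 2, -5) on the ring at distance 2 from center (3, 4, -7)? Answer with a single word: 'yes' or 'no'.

Answer: yes

Derivation:
|px - cx| = |3 - 3| = 0
|py - cy| = |2 - 4| = 2
|pz - cz| = |-5 - (-7)| = 2
distance = (0+2+2)/2 = 4/2 = 2
radius = 2; distance == radius -> yes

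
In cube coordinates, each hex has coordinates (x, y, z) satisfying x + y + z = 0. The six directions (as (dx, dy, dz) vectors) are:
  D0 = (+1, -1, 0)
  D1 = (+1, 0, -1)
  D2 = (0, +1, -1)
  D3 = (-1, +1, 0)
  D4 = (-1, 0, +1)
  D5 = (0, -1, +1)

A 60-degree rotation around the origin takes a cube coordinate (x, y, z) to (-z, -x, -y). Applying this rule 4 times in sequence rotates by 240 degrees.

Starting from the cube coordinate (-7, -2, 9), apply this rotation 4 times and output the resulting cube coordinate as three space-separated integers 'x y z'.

Answer: 9 -7 -2

Derivation:
Start: (-7, -2, 9)
Step 1: (-7, -2, 9) -> (-(9), -(-7), -(-2)) = (-9, 7, 2)
Step 2: (-9, 7, 2) -> (-(2), -(-9), -(7)) = (-2, 9, -7)
Step 3: (-2, 9, -7) -> (-(-7), -(-2), -(9)) = (7, 2, -9)
Step 4: (7, 2, -9) -> (-(-9), -(7), -(2)) = (9, -7, -2)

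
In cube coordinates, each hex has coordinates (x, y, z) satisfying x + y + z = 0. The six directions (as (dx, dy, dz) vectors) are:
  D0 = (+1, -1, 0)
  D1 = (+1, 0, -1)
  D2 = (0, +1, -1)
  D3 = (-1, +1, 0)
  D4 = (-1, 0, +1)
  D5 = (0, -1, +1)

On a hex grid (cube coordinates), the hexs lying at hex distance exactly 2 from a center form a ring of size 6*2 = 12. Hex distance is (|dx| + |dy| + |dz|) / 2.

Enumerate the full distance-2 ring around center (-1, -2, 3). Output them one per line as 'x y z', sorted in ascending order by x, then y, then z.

Walk ring at distance 2 from (-1, -2, 3):
Start at center + D4*2 = (-3, -2, 5)
  hex 0: (-3, -2, 5)
  hex 1: (-2, -3, 5)
  hex 2: (-1, -4, 5)
  hex 3: (0, -4, 4)
  hex 4: (1, -4, 3)
  hex 5: (1, -3, 2)
  hex 6: (1, -2, 1)
  hex 7: (0, -1, 1)
  hex 8: (-1, 0, 1)
  hex 9: (-2, 0, 2)
  hex 10: (-3, 0, 3)
  hex 11: (-3, -1, 4)
Sorted: 12 hexes.

Answer: -3 -2 5
-3 -1 4
-3 0 3
-2 -3 5
-2 0 2
-1 -4 5
-1 0 1
0 -4 4
0 -1 1
1 -4 3
1 -3 2
1 -2 1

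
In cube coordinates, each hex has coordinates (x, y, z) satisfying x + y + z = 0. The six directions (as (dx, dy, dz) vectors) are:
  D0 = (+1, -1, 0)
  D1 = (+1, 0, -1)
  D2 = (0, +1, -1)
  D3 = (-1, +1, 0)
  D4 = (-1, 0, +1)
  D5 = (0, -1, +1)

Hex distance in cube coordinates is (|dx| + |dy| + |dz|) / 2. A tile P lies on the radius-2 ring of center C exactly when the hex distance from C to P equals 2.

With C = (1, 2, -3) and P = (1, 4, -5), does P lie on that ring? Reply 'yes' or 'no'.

Answer: yes

Derivation:
|px - cx| = |1 - 1| = 0
|py - cy| = |4 - 2| = 2
|pz - cz| = |-5 - (-3)| = 2
distance = (0+2+2)/2 = 4/2 = 2
radius = 2; distance == radius -> yes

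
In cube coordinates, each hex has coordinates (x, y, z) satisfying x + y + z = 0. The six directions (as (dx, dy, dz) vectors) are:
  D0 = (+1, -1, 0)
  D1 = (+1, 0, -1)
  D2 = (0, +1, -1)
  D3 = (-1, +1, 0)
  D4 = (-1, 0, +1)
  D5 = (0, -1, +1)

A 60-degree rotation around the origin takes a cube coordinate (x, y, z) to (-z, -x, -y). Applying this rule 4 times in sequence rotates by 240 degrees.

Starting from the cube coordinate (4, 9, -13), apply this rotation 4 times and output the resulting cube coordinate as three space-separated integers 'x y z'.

Start: (4, 9, -13)
Step 1: (4, 9, -13) -> (-(-13), -(4), -(9)) = (13, -4, -9)
Step 2: (13, -4, -9) -> (-(-9), -(13), -(-4)) = (9, -13, 4)
Step 3: (9, -13, 4) -> (-(4), -(9), -(-13)) = (-4, -9, 13)
Step 4: (-4, -9, 13) -> (-(13), -(-4), -(-9)) = (-13, 4, 9)

Answer: -13 4 9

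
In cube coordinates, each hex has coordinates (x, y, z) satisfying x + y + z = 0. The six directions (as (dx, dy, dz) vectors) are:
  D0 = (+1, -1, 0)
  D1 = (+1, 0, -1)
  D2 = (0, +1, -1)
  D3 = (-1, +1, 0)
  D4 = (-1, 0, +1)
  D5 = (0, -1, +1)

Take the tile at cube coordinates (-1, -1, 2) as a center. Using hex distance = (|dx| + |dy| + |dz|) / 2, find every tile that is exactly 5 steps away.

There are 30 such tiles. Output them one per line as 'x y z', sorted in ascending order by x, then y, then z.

Answer: -6 -1 7
-6 0 6
-6 1 5
-6 2 4
-6 3 3
-6 4 2
-5 -2 7
-5 4 1
-4 -3 7
-4 4 0
-3 -4 7
-3 4 -1
-2 -5 7
-2 4 -2
-1 -6 7
-1 4 -3
0 -6 6
0 3 -3
1 -6 5
1 2 -3
2 -6 4
2 1 -3
3 -6 3
3 0 -3
4 -6 2
4 -5 1
4 -4 0
4 -3 -1
4 -2 -2
4 -1 -3

Derivation:
Walk ring at distance 5 from (-1, -1, 2):
Start at center + D4*5 = (-6, -1, 7)
  hex 0: (-6, -1, 7)
  hex 1: (-5, -2, 7)
  hex 2: (-4, -3, 7)
  hex 3: (-3, -4, 7)
  hex 4: (-2, -5, 7)
  hex 5: (-1, -6, 7)
  hex 6: (0, -6, 6)
  hex 7: (1, -6, 5)
  hex 8: (2, -6, 4)
  hex 9: (3, -6, 3)
  hex 10: (4, -6, 2)
  hex 11: (4, -5, 1)
  hex 12: (4, -4, 0)
  hex 13: (4, -3, -1)
  hex 14: (4, -2, -2)
  hex 15: (4, -1, -3)
  hex 16: (3, 0, -3)
  hex 17: (2, 1, -3)
  hex 18: (1, 2, -3)
  hex 19: (0, 3, -3)
  hex 20: (-1, 4, -3)
  hex 21: (-2, 4, -2)
  hex 22: (-3, 4, -1)
  hex 23: (-4, 4, 0)
  hex 24: (-5, 4, 1)
  hex 25: (-6, 4, 2)
  hex 26: (-6, 3, 3)
  hex 27: (-6, 2, 4)
  hex 28: (-6, 1, 5)
  hex 29: (-6, 0, 6)
Sorted: 30 hexes.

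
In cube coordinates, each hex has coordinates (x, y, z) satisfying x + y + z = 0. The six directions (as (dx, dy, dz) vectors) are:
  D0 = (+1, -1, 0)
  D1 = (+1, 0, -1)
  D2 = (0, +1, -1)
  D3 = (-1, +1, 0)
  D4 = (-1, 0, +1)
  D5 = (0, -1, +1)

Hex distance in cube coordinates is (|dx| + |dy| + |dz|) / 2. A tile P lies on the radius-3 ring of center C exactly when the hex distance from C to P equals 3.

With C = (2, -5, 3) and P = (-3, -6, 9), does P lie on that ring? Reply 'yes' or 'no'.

Answer: no

Derivation:
|px - cx| = |-3 - 2| = 5
|py - cy| = |-6 - (-5)| = 1
|pz - cz| = |9 - 3| = 6
distance = (5+1+6)/2 = 12/2 = 6
radius = 3; distance != radius -> no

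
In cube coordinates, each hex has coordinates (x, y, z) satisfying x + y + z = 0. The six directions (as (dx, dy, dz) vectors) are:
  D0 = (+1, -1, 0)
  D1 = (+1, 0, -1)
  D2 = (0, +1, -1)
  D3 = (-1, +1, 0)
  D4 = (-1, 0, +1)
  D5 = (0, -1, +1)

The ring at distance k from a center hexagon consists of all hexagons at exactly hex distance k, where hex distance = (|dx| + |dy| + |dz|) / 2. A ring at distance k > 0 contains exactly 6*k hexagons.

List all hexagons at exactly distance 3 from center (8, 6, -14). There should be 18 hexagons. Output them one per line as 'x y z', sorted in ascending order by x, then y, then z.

Answer: 5 6 -11
5 7 -12
5 8 -13
5 9 -14
6 5 -11
6 9 -15
7 4 -11
7 9 -16
8 3 -11
8 9 -17
9 3 -12
9 8 -17
10 3 -13
10 7 -17
11 3 -14
11 4 -15
11 5 -16
11 6 -17

Derivation:
Walk ring at distance 3 from (8, 6, -14):
Start at center + D4*3 = (5, 6, -11)
  hex 0: (5, 6, -11)
  hex 1: (6, 5, -11)
  hex 2: (7, 4, -11)
  hex 3: (8, 3, -11)
  hex 4: (9, 3, -12)
  hex 5: (10, 3, -13)
  hex 6: (11, 3, -14)
  hex 7: (11, 4, -15)
  hex 8: (11, 5, -16)
  hex 9: (11, 6, -17)
  hex 10: (10, 7, -17)
  hex 11: (9, 8, -17)
  hex 12: (8, 9, -17)
  hex 13: (7, 9, -16)
  hex 14: (6, 9, -15)
  hex 15: (5, 9, -14)
  hex 16: (5, 8, -13)
  hex 17: (5, 7, -12)
Sorted: 18 hexes.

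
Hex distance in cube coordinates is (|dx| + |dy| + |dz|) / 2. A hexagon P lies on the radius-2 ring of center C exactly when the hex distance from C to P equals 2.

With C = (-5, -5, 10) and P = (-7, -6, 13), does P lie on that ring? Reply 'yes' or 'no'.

|px - cx| = |-7 - (-5)| = 2
|py - cy| = |-6 - (-5)| = 1
|pz - cz| = |13 - 10| = 3
distance = (2+1+3)/2 = 6/2 = 3
radius = 2; distance != radius -> no

Answer: no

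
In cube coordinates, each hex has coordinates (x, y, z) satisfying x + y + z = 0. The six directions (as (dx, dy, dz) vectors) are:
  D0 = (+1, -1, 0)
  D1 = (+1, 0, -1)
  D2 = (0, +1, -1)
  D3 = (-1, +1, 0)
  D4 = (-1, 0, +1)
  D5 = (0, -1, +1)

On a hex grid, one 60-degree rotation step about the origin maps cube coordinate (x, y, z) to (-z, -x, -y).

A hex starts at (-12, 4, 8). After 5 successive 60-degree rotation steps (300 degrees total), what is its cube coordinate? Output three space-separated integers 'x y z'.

Answer: -4 -8 12

Derivation:
Start: (-12, 4, 8)
Step 1: (-12, 4, 8) -> (-(8), -(-12), -(4)) = (-8, 12, -4)
Step 2: (-8, 12, -4) -> (-(-4), -(-8), -(12)) = (4, 8, -12)
Step 3: (4, 8, -12) -> (-(-12), -(4), -(8)) = (12, -4, -8)
Step 4: (12, -4, -8) -> (-(-8), -(12), -(-4)) = (8, -12, 4)
Step 5: (8, -12, 4) -> (-(4), -(8), -(-12)) = (-4, -8, 12)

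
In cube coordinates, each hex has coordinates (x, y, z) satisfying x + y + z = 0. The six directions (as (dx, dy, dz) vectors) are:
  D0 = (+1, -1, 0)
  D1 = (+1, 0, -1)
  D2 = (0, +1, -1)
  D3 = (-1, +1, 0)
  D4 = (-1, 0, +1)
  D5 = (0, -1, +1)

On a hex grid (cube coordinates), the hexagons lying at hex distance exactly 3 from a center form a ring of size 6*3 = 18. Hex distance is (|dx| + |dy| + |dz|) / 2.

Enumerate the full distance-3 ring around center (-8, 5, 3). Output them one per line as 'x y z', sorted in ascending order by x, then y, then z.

Answer: -11 5 6
-11 6 5
-11 7 4
-11 8 3
-10 4 6
-10 8 2
-9 3 6
-9 8 1
-8 2 6
-8 8 0
-7 2 5
-7 7 0
-6 2 4
-6 6 0
-5 2 3
-5 3 2
-5 4 1
-5 5 0

Derivation:
Walk ring at distance 3 from (-8, 5, 3):
Start at center + D4*3 = (-11, 5, 6)
  hex 0: (-11, 5, 6)
  hex 1: (-10, 4, 6)
  hex 2: (-9, 3, 6)
  hex 3: (-8, 2, 6)
  hex 4: (-7, 2, 5)
  hex 5: (-6, 2, 4)
  hex 6: (-5, 2, 3)
  hex 7: (-5, 3, 2)
  hex 8: (-5, 4, 1)
  hex 9: (-5, 5, 0)
  hex 10: (-6, 6, 0)
  hex 11: (-7, 7, 0)
  hex 12: (-8, 8, 0)
  hex 13: (-9, 8, 1)
  hex 14: (-10, 8, 2)
  hex 15: (-11, 8, 3)
  hex 16: (-11, 7, 4)
  hex 17: (-11, 6, 5)
Sorted: 18 hexes.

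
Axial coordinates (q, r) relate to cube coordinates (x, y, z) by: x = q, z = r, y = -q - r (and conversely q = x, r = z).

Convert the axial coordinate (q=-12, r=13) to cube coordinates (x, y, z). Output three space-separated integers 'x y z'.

Answer: -12 -1 13

Derivation:
x = q = -12
z = r = 13
y = -x - z = -(-12) - (13) = -1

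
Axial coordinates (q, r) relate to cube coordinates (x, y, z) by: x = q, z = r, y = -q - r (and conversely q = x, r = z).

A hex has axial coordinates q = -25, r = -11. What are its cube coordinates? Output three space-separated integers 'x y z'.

x = q = -25
z = r = -11
y = -x - z = -(-25) - (-11) = 36

Answer: -25 36 -11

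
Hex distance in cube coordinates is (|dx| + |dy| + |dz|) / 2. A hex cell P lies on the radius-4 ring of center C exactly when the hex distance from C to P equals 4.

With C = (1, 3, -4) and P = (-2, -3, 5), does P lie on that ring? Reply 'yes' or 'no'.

|px - cx| = |-2 - 1| = 3
|py - cy| = |-3 - 3| = 6
|pz - cz| = |5 - (-4)| = 9
distance = (3+6+9)/2 = 18/2 = 9
radius = 4; distance != radius -> no

Answer: no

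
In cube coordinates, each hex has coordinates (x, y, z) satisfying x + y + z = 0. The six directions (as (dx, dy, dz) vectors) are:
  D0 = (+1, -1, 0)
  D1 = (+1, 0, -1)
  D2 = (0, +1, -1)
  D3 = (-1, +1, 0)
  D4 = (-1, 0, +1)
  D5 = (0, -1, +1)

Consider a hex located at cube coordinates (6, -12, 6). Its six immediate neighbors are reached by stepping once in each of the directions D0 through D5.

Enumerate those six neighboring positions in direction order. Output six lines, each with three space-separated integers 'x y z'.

Answer: 7 -13 6
7 -12 5
6 -11 5
5 -11 6
5 -12 7
6 -13 7

Derivation:
Center: (6, -12, 6). Add each direction:
  D0: (6, -12, 6) + (1, -1, 0) = (7, -13, 6)
  D1: (6, -12, 6) + (1, 0, -1) = (7, -12, 5)
  D2: (6, -12, 6) + (0, 1, -1) = (6, -11, 5)
  D3: (6, -12, 6) + (-1, 1, 0) = (5, -11, 6)
  D4: (6, -12, 6) + (-1, 0, 1) = (5, -12, 7)
  D5: (6, -12, 6) + (0, -1, 1) = (6, -13, 7)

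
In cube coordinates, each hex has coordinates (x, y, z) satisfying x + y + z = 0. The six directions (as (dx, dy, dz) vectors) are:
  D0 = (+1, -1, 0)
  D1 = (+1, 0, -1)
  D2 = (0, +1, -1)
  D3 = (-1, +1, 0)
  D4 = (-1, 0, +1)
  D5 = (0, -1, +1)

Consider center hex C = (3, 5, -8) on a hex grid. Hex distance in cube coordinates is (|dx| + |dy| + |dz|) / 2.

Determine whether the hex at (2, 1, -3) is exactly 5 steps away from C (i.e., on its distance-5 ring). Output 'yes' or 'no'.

|px - cx| = |2 - 3| = 1
|py - cy| = |1 - 5| = 4
|pz - cz| = |-3 - (-8)| = 5
distance = (1+4+5)/2 = 10/2 = 5
radius = 5; distance == radius -> yes

Answer: yes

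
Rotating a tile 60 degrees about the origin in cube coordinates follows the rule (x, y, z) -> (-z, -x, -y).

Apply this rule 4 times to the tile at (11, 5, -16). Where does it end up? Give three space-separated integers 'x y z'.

Answer: -16 11 5

Derivation:
Start: (11, 5, -16)
Step 1: (11, 5, -16) -> (-(-16), -(11), -(5)) = (16, -11, -5)
Step 2: (16, -11, -5) -> (-(-5), -(16), -(-11)) = (5, -16, 11)
Step 3: (5, -16, 11) -> (-(11), -(5), -(-16)) = (-11, -5, 16)
Step 4: (-11, -5, 16) -> (-(16), -(-11), -(-5)) = (-16, 11, 5)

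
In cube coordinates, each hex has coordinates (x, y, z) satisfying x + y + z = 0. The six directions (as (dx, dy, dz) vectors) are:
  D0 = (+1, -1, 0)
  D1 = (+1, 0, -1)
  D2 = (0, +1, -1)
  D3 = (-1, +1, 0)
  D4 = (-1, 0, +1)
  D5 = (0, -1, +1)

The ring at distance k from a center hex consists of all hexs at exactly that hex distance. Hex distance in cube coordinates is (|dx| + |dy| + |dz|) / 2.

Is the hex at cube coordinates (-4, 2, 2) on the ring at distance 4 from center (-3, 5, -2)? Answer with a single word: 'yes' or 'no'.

Answer: yes

Derivation:
|px - cx| = |-4 - (-3)| = 1
|py - cy| = |2 - 5| = 3
|pz - cz| = |2 - (-2)| = 4
distance = (1+3+4)/2 = 8/2 = 4
radius = 4; distance == radius -> yes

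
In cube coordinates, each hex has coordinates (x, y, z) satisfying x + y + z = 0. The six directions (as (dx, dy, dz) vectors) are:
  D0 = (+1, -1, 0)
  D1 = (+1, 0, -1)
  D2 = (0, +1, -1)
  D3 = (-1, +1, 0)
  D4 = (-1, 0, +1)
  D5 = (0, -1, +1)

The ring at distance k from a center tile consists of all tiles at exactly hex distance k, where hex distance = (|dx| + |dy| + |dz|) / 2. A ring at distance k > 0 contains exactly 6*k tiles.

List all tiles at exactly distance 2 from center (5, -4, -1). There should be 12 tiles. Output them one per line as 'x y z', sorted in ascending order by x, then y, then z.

Answer: 3 -4 1
3 -3 0
3 -2 -1
4 -5 1
4 -2 -2
5 -6 1
5 -2 -3
6 -6 0
6 -3 -3
7 -6 -1
7 -5 -2
7 -4 -3

Derivation:
Walk ring at distance 2 from (5, -4, -1):
Start at center + D4*2 = (3, -4, 1)
  hex 0: (3, -4, 1)
  hex 1: (4, -5, 1)
  hex 2: (5, -6, 1)
  hex 3: (6, -6, 0)
  hex 4: (7, -6, -1)
  hex 5: (7, -5, -2)
  hex 6: (7, -4, -3)
  hex 7: (6, -3, -3)
  hex 8: (5, -2, -3)
  hex 9: (4, -2, -2)
  hex 10: (3, -2, -1)
  hex 11: (3, -3, 0)
Sorted: 12 hexes.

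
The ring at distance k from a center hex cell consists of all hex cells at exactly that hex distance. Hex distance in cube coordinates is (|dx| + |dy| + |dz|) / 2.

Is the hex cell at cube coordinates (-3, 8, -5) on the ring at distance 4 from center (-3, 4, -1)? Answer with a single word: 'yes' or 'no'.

Answer: yes

Derivation:
|px - cx| = |-3 - (-3)| = 0
|py - cy| = |8 - 4| = 4
|pz - cz| = |-5 - (-1)| = 4
distance = (0+4+4)/2 = 8/2 = 4
radius = 4; distance == radius -> yes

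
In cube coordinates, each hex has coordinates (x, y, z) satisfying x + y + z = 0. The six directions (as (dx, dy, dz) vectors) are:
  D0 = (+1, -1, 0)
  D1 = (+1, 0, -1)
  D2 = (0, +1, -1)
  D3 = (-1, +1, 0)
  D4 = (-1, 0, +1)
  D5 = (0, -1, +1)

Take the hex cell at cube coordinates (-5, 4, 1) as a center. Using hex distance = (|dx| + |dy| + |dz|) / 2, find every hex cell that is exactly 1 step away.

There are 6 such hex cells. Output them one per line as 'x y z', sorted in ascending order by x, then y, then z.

Answer: -6 4 2
-6 5 1
-5 3 2
-5 5 0
-4 3 1
-4 4 0

Derivation:
Walk ring at distance 1 from (-5, 4, 1):
Start at center + D4*1 = (-6, 4, 2)
  hex 0: (-6, 4, 2)
  hex 1: (-5, 3, 2)
  hex 2: (-4, 3, 1)
  hex 3: (-4, 4, 0)
  hex 4: (-5, 5, 0)
  hex 5: (-6, 5, 1)
Sorted: 6 hexes.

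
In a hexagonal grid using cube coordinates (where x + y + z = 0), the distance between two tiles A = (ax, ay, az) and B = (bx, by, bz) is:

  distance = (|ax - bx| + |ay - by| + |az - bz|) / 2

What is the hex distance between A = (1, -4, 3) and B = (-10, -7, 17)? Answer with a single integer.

|ax - bx| = |1 - (-10)| = 11
|ay - by| = |-4 - (-7)| = 3
|az - bz| = |3 - 17| = 14
distance = (11 + 3 + 14) / 2 = 28 / 2 = 14

Answer: 14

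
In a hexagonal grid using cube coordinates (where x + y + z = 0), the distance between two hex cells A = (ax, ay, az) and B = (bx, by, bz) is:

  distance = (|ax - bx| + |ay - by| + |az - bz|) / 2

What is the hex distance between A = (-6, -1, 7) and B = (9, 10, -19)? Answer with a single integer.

|ax - bx| = |-6 - 9| = 15
|ay - by| = |-1 - 10| = 11
|az - bz| = |7 - (-19)| = 26
distance = (15 + 11 + 26) / 2 = 52 / 2 = 26

Answer: 26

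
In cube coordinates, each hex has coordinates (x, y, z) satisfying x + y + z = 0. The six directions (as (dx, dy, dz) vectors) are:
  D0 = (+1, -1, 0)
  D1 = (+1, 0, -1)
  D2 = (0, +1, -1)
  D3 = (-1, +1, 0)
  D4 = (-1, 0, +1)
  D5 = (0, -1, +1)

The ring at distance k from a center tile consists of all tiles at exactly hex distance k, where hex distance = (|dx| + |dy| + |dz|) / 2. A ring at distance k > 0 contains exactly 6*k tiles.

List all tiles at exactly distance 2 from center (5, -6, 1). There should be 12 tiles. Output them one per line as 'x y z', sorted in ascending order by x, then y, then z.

Answer: 3 -6 3
3 -5 2
3 -4 1
4 -7 3
4 -4 0
5 -8 3
5 -4 -1
6 -8 2
6 -5 -1
7 -8 1
7 -7 0
7 -6 -1

Derivation:
Walk ring at distance 2 from (5, -6, 1):
Start at center + D4*2 = (3, -6, 3)
  hex 0: (3, -6, 3)
  hex 1: (4, -7, 3)
  hex 2: (5, -8, 3)
  hex 3: (6, -8, 2)
  hex 4: (7, -8, 1)
  hex 5: (7, -7, 0)
  hex 6: (7, -6, -1)
  hex 7: (6, -5, -1)
  hex 8: (5, -4, -1)
  hex 9: (4, -4, 0)
  hex 10: (3, -4, 1)
  hex 11: (3, -5, 2)
Sorted: 12 hexes.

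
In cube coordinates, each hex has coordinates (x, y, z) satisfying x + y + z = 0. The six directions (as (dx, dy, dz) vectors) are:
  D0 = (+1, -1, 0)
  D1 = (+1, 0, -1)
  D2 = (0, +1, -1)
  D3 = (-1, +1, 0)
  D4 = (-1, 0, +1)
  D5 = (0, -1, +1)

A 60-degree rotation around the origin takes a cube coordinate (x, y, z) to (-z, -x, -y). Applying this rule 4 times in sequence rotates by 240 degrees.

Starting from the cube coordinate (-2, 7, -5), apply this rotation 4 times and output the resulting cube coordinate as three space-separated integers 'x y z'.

Answer: -5 -2 7

Derivation:
Start: (-2, 7, -5)
Step 1: (-2, 7, -5) -> (-(-5), -(-2), -(7)) = (5, 2, -7)
Step 2: (5, 2, -7) -> (-(-7), -(5), -(2)) = (7, -5, -2)
Step 3: (7, -5, -2) -> (-(-2), -(7), -(-5)) = (2, -7, 5)
Step 4: (2, -7, 5) -> (-(5), -(2), -(-7)) = (-5, -2, 7)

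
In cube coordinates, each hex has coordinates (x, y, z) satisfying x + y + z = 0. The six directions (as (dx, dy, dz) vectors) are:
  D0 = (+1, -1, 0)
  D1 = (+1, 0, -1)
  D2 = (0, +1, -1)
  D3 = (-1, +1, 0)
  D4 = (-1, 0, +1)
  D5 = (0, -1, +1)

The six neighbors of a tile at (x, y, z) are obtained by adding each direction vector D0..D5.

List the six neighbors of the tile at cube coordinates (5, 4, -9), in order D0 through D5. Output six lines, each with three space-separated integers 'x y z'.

Center: (5, 4, -9). Add each direction:
  D0: (5, 4, -9) + (1, -1, 0) = (6, 3, -9)
  D1: (5, 4, -9) + (1, 0, -1) = (6, 4, -10)
  D2: (5, 4, -9) + (0, 1, -1) = (5, 5, -10)
  D3: (5, 4, -9) + (-1, 1, 0) = (4, 5, -9)
  D4: (5, 4, -9) + (-1, 0, 1) = (4, 4, -8)
  D5: (5, 4, -9) + (0, -1, 1) = (5, 3, -8)

Answer: 6 3 -9
6 4 -10
5 5 -10
4 5 -9
4 4 -8
5 3 -8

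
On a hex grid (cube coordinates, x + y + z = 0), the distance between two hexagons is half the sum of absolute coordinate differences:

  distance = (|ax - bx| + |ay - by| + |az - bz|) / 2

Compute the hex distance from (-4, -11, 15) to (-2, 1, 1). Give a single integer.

|ax - bx| = |-4 - (-2)| = 2
|ay - by| = |-11 - 1| = 12
|az - bz| = |15 - 1| = 14
distance = (2 + 12 + 14) / 2 = 28 / 2 = 14

Answer: 14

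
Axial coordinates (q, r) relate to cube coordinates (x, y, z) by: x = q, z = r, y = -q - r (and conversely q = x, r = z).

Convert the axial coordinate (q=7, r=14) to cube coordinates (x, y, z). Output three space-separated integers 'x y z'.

Answer: 7 -21 14

Derivation:
x = q = 7
z = r = 14
y = -x - z = -(7) - (14) = -21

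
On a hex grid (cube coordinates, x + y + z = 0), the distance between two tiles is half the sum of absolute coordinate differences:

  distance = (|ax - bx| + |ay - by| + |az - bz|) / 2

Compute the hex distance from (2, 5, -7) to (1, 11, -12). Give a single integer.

Answer: 6

Derivation:
|ax - bx| = |2 - 1| = 1
|ay - by| = |5 - 11| = 6
|az - bz| = |-7 - (-12)| = 5
distance = (1 + 6 + 5) / 2 = 12 / 2 = 6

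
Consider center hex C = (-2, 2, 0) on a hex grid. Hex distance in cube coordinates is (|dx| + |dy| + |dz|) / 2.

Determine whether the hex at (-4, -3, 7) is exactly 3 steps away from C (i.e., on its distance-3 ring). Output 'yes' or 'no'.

|px - cx| = |-4 - (-2)| = 2
|py - cy| = |-3 - 2| = 5
|pz - cz| = |7 - 0| = 7
distance = (2+5+7)/2 = 14/2 = 7
radius = 3; distance != radius -> no

Answer: no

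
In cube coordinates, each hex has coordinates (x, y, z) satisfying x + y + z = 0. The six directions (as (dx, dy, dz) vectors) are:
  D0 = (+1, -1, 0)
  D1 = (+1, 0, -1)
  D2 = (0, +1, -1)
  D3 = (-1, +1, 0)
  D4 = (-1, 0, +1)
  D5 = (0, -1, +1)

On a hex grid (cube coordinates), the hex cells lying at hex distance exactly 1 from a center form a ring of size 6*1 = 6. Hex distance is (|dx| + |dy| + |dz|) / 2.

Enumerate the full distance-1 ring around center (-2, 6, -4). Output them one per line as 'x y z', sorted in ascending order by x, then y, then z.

Answer: -3 6 -3
-3 7 -4
-2 5 -3
-2 7 -5
-1 5 -4
-1 6 -5

Derivation:
Walk ring at distance 1 from (-2, 6, -4):
Start at center + D4*1 = (-3, 6, -3)
  hex 0: (-3, 6, -3)
  hex 1: (-2, 5, -3)
  hex 2: (-1, 5, -4)
  hex 3: (-1, 6, -5)
  hex 4: (-2, 7, -5)
  hex 5: (-3, 7, -4)
Sorted: 6 hexes.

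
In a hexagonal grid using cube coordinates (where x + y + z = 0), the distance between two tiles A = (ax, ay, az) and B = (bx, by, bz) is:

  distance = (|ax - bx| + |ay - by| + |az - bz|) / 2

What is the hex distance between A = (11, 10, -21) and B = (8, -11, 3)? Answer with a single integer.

Answer: 24

Derivation:
|ax - bx| = |11 - 8| = 3
|ay - by| = |10 - (-11)| = 21
|az - bz| = |-21 - 3| = 24
distance = (3 + 21 + 24) / 2 = 48 / 2 = 24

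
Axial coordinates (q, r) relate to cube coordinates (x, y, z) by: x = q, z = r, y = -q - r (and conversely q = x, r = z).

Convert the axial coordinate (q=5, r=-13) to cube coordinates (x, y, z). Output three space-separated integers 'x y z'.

Answer: 5 8 -13

Derivation:
x = q = 5
z = r = -13
y = -x - z = -(5) - (-13) = 8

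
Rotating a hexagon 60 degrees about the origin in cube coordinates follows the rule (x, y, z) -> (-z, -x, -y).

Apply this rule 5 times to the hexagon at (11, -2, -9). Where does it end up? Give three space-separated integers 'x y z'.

Start: (11, -2, -9)
Step 1: (11, -2, -9) -> (-(-9), -(11), -(-2)) = (9, -11, 2)
Step 2: (9, -11, 2) -> (-(2), -(9), -(-11)) = (-2, -9, 11)
Step 3: (-2, -9, 11) -> (-(11), -(-2), -(-9)) = (-11, 2, 9)
Step 4: (-11, 2, 9) -> (-(9), -(-11), -(2)) = (-9, 11, -2)
Step 5: (-9, 11, -2) -> (-(-2), -(-9), -(11)) = (2, 9, -11)

Answer: 2 9 -11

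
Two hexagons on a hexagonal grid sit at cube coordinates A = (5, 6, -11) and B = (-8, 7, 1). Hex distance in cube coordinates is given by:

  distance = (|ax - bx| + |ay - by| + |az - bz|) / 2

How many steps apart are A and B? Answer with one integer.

Answer: 13

Derivation:
|ax - bx| = |5 - (-8)| = 13
|ay - by| = |6 - 7| = 1
|az - bz| = |-11 - 1| = 12
distance = (13 + 1 + 12) / 2 = 26 / 2 = 13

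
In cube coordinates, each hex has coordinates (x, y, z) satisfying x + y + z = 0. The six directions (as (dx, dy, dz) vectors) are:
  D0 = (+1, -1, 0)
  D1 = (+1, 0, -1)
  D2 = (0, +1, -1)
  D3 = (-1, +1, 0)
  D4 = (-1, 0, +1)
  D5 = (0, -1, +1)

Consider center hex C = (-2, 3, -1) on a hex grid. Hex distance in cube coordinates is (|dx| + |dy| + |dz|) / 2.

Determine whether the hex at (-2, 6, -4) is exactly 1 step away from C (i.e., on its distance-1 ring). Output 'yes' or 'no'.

Answer: no

Derivation:
|px - cx| = |-2 - (-2)| = 0
|py - cy| = |6 - 3| = 3
|pz - cz| = |-4 - (-1)| = 3
distance = (0+3+3)/2 = 6/2 = 3
radius = 1; distance != radius -> no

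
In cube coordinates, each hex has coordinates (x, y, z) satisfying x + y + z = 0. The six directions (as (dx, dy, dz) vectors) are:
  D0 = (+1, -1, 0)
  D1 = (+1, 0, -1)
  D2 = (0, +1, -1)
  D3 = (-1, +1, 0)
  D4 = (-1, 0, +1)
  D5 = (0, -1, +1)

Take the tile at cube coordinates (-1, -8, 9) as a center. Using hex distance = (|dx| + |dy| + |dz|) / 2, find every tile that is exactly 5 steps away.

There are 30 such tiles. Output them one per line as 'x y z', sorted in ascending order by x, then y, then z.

Walk ring at distance 5 from (-1, -8, 9):
Start at center + D4*5 = (-6, -8, 14)
  hex 0: (-6, -8, 14)
  hex 1: (-5, -9, 14)
  hex 2: (-4, -10, 14)
  hex 3: (-3, -11, 14)
  hex 4: (-2, -12, 14)
  hex 5: (-1, -13, 14)
  hex 6: (0, -13, 13)
  hex 7: (1, -13, 12)
  hex 8: (2, -13, 11)
  hex 9: (3, -13, 10)
  hex 10: (4, -13, 9)
  hex 11: (4, -12, 8)
  hex 12: (4, -11, 7)
  hex 13: (4, -10, 6)
  hex 14: (4, -9, 5)
  hex 15: (4, -8, 4)
  hex 16: (3, -7, 4)
  hex 17: (2, -6, 4)
  hex 18: (1, -5, 4)
  hex 19: (0, -4, 4)
  hex 20: (-1, -3, 4)
  hex 21: (-2, -3, 5)
  hex 22: (-3, -3, 6)
  hex 23: (-4, -3, 7)
  hex 24: (-5, -3, 8)
  hex 25: (-6, -3, 9)
  hex 26: (-6, -4, 10)
  hex 27: (-6, -5, 11)
  hex 28: (-6, -6, 12)
  hex 29: (-6, -7, 13)
Sorted: 30 hexes.

Answer: -6 -8 14
-6 -7 13
-6 -6 12
-6 -5 11
-6 -4 10
-6 -3 9
-5 -9 14
-5 -3 8
-4 -10 14
-4 -3 7
-3 -11 14
-3 -3 6
-2 -12 14
-2 -3 5
-1 -13 14
-1 -3 4
0 -13 13
0 -4 4
1 -13 12
1 -5 4
2 -13 11
2 -6 4
3 -13 10
3 -7 4
4 -13 9
4 -12 8
4 -11 7
4 -10 6
4 -9 5
4 -8 4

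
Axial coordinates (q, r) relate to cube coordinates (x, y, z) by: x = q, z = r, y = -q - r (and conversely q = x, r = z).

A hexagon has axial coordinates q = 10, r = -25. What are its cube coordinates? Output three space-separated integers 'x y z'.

x = q = 10
z = r = -25
y = -x - z = -(10) - (-25) = 15

Answer: 10 15 -25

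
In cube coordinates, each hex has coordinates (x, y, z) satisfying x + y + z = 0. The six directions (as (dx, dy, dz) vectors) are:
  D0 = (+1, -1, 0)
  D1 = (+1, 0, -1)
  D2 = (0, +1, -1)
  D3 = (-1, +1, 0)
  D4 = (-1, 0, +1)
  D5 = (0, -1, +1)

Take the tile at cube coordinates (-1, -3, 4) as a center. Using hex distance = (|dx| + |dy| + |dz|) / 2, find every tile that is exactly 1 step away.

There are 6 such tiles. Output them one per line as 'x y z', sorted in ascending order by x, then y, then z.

Answer: -2 -3 5
-2 -2 4
-1 -4 5
-1 -2 3
0 -4 4
0 -3 3

Derivation:
Walk ring at distance 1 from (-1, -3, 4):
Start at center + D4*1 = (-2, -3, 5)
  hex 0: (-2, -3, 5)
  hex 1: (-1, -4, 5)
  hex 2: (0, -4, 4)
  hex 3: (0, -3, 3)
  hex 4: (-1, -2, 3)
  hex 5: (-2, -2, 4)
Sorted: 6 hexes.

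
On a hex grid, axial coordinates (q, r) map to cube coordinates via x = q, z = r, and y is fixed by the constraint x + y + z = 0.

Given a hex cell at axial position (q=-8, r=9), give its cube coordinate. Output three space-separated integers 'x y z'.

Answer: -8 -1 9

Derivation:
x = q = -8
z = r = 9
y = -x - z = -(-8) - (9) = -1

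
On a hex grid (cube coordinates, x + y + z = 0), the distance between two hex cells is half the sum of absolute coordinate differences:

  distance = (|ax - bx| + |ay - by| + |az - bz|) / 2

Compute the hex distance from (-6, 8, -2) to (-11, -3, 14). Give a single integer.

|ax - bx| = |-6 - (-11)| = 5
|ay - by| = |8 - (-3)| = 11
|az - bz| = |-2 - 14| = 16
distance = (5 + 11 + 16) / 2 = 32 / 2 = 16

Answer: 16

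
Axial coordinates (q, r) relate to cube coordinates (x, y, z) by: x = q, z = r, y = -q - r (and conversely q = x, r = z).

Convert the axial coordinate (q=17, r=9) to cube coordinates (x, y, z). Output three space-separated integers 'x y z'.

x = q = 17
z = r = 9
y = -x - z = -(17) - (9) = -26

Answer: 17 -26 9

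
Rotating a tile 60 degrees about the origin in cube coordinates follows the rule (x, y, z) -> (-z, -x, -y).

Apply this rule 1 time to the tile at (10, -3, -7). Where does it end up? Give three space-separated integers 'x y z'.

Start: (10, -3, -7)
Step 1: (10, -3, -7) -> (-(-7), -(10), -(-3)) = (7, -10, 3)

Answer: 7 -10 3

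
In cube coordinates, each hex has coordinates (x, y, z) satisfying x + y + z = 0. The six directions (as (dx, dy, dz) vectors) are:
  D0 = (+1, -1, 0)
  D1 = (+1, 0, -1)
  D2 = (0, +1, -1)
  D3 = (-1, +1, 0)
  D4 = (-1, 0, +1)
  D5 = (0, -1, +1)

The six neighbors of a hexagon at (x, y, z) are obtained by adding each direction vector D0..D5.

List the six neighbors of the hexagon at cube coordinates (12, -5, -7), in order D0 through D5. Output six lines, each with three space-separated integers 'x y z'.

Answer: 13 -6 -7
13 -5 -8
12 -4 -8
11 -4 -7
11 -5 -6
12 -6 -6

Derivation:
Center: (12, -5, -7). Add each direction:
  D0: (12, -5, -7) + (1, -1, 0) = (13, -6, -7)
  D1: (12, -5, -7) + (1, 0, -1) = (13, -5, -8)
  D2: (12, -5, -7) + (0, 1, -1) = (12, -4, -8)
  D3: (12, -5, -7) + (-1, 1, 0) = (11, -4, -7)
  D4: (12, -5, -7) + (-1, 0, 1) = (11, -5, -6)
  D5: (12, -5, -7) + (0, -1, 1) = (12, -6, -6)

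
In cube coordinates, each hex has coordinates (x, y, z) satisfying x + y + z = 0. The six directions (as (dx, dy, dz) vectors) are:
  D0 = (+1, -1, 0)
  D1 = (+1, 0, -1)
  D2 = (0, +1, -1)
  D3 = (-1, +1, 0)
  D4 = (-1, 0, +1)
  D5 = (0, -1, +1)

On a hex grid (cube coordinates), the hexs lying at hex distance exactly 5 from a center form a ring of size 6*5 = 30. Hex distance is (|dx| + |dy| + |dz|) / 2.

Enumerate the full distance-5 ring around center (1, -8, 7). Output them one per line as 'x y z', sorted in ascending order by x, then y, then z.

Walk ring at distance 5 from (1, -8, 7):
Start at center + D4*5 = (-4, -8, 12)
  hex 0: (-4, -8, 12)
  hex 1: (-3, -9, 12)
  hex 2: (-2, -10, 12)
  hex 3: (-1, -11, 12)
  hex 4: (0, -12, 12)
  hex 5: (1, -13, 12)
  hex 6: (2, -13, 11)
  hex 7: (3, -13, 10)
  hex 8: (4, -13, 9)
  hex 9: (5, -13, 8)
  hex 10: (6, -13, 7)
  hex 11: (6, -12, 6)
  hex 12: (6, -11, 5)
  hex 13: (6, -10, 4)
  hex 14: (6, -9, 3)
  hex 15: (6, -8, 2)
  hex 16: (5, -7, 2)
  hex 17: (4, -6, 2)
  hex 18: (3, -5, 2)
  hex 19: (2, -4, 2)
  hex 20: (1, -3, 2)
  hex 21: (0, -3, 3)
  hex 22: (-1, -3, 4)
  hex 23: (-2, -3, 5)
  hex 24: (-3, -3, 6)
  hex 25: (-4, -3, 7)
  hex 26: (-4, -4, 8)
  hex 27: (-4, -5, 9)
  hex 28: (-4, -6, 10)
  hex 29: (-4, -7, 11)
Sorted: 30 hexes.

Answer: -4 -8 12
-4 -7 11
-4 -6 10
-4 -5 9
-4 -4 8
-4 -3 7
-3 -9 12
-3 -3 6
-2 -10 12
-2 -3 5
-1 -11 12
-1 -3 4
0 -12 12
0 -3 3
1 -13 12
1 -3 2
2 -13 11
2 -4 2
3 -13 10
3 -5 2
4 -13 9
4 -6 2
5 -13 8
5 -7 2
6 -13 7
6 -12 6
6 -11 5
6 -10 4
6 -9 3
6 -8 2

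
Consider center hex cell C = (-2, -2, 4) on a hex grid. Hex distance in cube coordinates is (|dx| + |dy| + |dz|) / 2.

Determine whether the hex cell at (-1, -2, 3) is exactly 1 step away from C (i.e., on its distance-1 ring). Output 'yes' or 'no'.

|px - cx| = |-1 - (-2)| = 1
|py - cy| = |-2 - (-2)| = 0
|pz - cz| = |3 - 4| = 1
distance = (1+0+1)/2 = 2/2 = 1
radius = 1; distance == radius -> yes

Answer: yes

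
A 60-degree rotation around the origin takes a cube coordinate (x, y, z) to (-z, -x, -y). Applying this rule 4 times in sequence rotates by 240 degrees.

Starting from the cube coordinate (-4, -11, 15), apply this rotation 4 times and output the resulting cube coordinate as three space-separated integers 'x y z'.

Start: (-4, -11, 15)
Step 1: (-4, -11, 15) -> (-(15), -(-4), -(-11)) = (-15, 4, 11)
Step 2: (-15, 4, 11) -> (-(11), -(-15), -(4)) = (-11, 15, -4)
Step 3: (-11, 15, -4) -> (-(-4), -(-11), -(15)) = (4, 11, -15)
Step 4: (4, 11, -15) -> (-(-15), -(4), -(11)) = (15, -4, -11)

Answer: 15 -4 -11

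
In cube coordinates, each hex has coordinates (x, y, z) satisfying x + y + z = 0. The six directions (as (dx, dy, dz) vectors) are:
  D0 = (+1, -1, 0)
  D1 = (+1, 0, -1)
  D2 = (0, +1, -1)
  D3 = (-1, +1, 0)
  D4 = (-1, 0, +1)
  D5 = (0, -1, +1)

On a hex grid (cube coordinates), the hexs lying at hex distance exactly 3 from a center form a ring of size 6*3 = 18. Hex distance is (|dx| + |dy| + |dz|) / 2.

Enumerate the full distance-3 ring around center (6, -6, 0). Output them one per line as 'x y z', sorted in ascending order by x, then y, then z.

Walk ring at distance 3 from (6, -6, 0):
Start at center + D4*3 = (3, -6, 3)
  hex 0: (3, -6, 3)
  hex 1: (4, -7, 3)
  hex 2: (5, -8, 3)
  hex 3: (6, -9, 3)
  hex 4: (7, -9, 2)
  hex 5: (8, -9, 1)
  hex 6: (9, -9, 0)
  hex 7: (9, -8, -1)
  hex 8: (9, -7, -2)
  hex 9: (9, -6, -3)
  hex 10: (8, -5, -3)
  hex 11: (7, -4, -3)
  hex 12: (6, -3, -3)
  hex 13: (5, -3, -2)
  hex 14: (4, -3, -1)
  hex 15: (3, -3, 0)
  hex 16: (3, -4, 1)
  hex 17: (3, -5, 2)
Sorted: 18 hexes.

Answer: 3 -6 3
3 -5 2
3 -4 1
3 -3 0
4 -7 3
4 -3 -1
5 -8 3
5 -3 -2
6 -9 3
6 -3 -3
7 -9 2
7 -4 -3
8 -9 1
8 -5 -3
9 -9 0
9 -8 -1
9 -7 -2
9 -6 -3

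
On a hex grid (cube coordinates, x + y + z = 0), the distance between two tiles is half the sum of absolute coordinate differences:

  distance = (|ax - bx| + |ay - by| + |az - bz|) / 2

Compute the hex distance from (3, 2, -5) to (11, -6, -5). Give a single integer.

Answer: 8

Derivation:
|ax - bx| = |3 - 11| = 8
|ay - by| = |2 - (-6)| = 8
|az - bz| = |-5 - (-5)| = 0
distance = (8 + 8 + 0) / 2 = 16 / 2 = 8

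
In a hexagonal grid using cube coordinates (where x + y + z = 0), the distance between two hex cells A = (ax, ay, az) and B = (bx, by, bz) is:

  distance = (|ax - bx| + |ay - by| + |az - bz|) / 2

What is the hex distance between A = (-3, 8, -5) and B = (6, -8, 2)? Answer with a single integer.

|ax - bx| = |-3 - 6| = 9
|ay - by| = |8 - (-8)| = 16
|az - bz| = |-5 - 2| = 7
distance = (9 + 16 + 7) / 2 = 32 / 2 = 16

Answer: 16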